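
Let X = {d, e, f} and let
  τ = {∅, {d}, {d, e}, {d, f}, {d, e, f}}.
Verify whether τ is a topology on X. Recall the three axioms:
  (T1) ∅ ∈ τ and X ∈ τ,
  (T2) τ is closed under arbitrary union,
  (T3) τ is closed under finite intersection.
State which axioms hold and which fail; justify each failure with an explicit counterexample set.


τ IS a topology on X.

Axiom (T1): ∅ ∈ τ? Yes; X ∈ τ? Yes.
Axiom (T2/T3): check pairwise unions and intersections of members of τ.
All pairwise intersections and unions checked — each lies in τ. Therefore τ satisfies (T1), (T2), (T3): it IS a topology on X.


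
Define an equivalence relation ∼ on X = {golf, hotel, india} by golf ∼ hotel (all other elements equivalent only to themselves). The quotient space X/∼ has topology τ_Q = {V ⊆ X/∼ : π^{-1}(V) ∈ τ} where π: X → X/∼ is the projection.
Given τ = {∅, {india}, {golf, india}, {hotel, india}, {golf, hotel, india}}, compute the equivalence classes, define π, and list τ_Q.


X/∼ = {[golf=hotel], [india]}; |τ_Q| = 3.

Equivalence classes: [golf=hotel], [india].
Quotient map π: X → X/∼ sends golf ↦ [golf=hotel], hotel ↦ [golf=hotel], india ↦ [india].
For each subset V ⊆ X/∼, compute π^{-1}(V) ⊆ X and check whether π^{-1}(V) ∈ τ. V is open in τ_Q iff π^{-1}(V) ∈ τ.
  V = {}: π^{-1}(V) = ∅ ∈ τ ✓.
  V = {[golf=hotel]}: π^{-1}(V) = {golf, hotel} ∉ τ ✗.
  V = {[india]}: π^{-1}(V) = {india} ∈ τ ✓.
  V = {[golf=hotel], [india]}: π^{-1}(V) = {golf, hotel, india} ∈ τ ✓.
Open sets in the quotient: τ_Q = {{}, {[india]}, {[golf=hotel], [india]}} (3 elements).


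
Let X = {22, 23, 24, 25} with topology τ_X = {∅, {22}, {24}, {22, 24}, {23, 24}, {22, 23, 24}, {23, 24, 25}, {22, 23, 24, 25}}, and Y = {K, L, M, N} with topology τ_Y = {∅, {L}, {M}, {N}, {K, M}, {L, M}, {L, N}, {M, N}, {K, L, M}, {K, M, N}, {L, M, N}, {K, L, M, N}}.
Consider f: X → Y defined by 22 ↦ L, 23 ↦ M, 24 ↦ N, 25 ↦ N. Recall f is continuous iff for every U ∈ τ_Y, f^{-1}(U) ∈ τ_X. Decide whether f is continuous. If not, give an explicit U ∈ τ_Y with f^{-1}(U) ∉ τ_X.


f is NOT continuous.

Compute f^{-1}(U) for each U ∈ τ_Y:
  U = ∅: f^{-1}(U) = ∅ ∈ τ_X ✓.
  U = {L}: f^{-1}(U) = {22} ∈ τ_X ✓.
  U = {M}: f^{-1}(U) = {23} ∉ τ_X ✗.
  U = {N}: f^{-1}(U) = {24, 25} ∉ τ_X ✗.
  U = {K, M}: f^{-1}(U) = {23} ∉ τ_X ✗.
  U = {L, M}: f^{-1}(U) = {22, 23} ∉ τ_X ✗.
  U = {L, N}: f^{-1}(U) = {22, 24, 25} ∉ τ_X ✗.
  U = {M, N}: f^{-1}(U) = {23, 24, 25} ∈ τ_X ✓.
  U = {K, L, M}: f^{-1}(U) = {22, 23} ∉ τ_X ✗.
  U = {K, M, N}: f^{-1}(U) = {23, 24, 25} ∈ τ_X ✓.
  U = {L, M, N}: f^{-1}(U) = {22, 23, 24, 25} ∈ τ_X ✓.
  U = {K, L, M, N}: f^{-1}(U) = {22, 23, 24, 25} ∈ τ_X ✓.
Found U = {M} with f^{-1}(U) = {23} not in τ_X. Therefore f is NOT continuous.


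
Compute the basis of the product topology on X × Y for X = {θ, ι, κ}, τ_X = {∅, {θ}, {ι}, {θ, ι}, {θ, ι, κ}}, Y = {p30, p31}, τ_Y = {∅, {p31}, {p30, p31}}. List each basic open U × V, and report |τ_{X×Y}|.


Basis B = {∅ × ∅, {θ} × {p31}, {ι} × {p31}, {θ} × {p30, p31}, {θ, ι} × {p31}, {ι} × {p30, p31}, {θ, ι, κ} × {p31}, {θ, ι} × {p30, p31}, {θ, ι, κ} × {p30, p31}}; |τ_{X×Y}| = 14.

Enumerate products U × V with U ∈ τ_X, V ∈ τ_Y (deduplicated):
  ∅ × ∅ = {} (∅)
  {θ} × {p31} = {(θ,p31)}
  {ι} × {p31} = {(ι,p31)}
  {θ} × {p30, p31} = {(θ,p30), (θ,p31)}
  {θ, ι} × {p31} = {(θ,p31), (ι,p31)}
  {ι} × {p30, p31} = {(ι,p30), (ι,p31)}
  {θ, ι, κ} × {p31} = {(θ,p31), (ι,p31), (κ,p31)}
  {θ, ι} × {p30, p31} = {(θ,p30), (θ,p31), (ι,p30), (ι,p31)}
  {θ, ι, κ} × {p30, p31} = {(θ,p30), (θ,p31), (ι,p30), (ι,p31), (κ,p30), (κ,p31)}
These 9 distinct sets form the basis B.
Close under arbitrary unions to get τ_{X×Y}; counting gives |τ_{X×Y}| = 14.


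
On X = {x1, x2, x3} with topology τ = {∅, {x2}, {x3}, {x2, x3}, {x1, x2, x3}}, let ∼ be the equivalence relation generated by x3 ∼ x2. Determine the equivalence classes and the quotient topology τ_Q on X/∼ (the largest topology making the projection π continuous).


X/∼ = {[x1], [x2=x3]}; |τ_Q| = 3.

Equivalence classes: [x1], [x2=x3].
Quotient map π: X → X/∼ sends x1 ↦ [x1], x2 ↦ [x2=x3], x3 ↦ [x2=x3].
For each subset V ⊆ X/∼, compute π^{-1}(V) ⊆ X and check whether π^{-1}(V) ∈ τ. V is open in τ_Q iff π^{-1}(V) ∈ τ.
  V = {}: π^{-1}(V) = ∅ ∈ τ ✓.
  V = {[x1]}: π^{-1}(V) = {x1} ∉ τ ✗.
  V = {[x2=x3]}: π^{-1}(V) = {x2, x3} ∈ τ ✓.
  V = {[x1], [x2=x3]}: π^{-1}(V) = {x1, x2, x3} ∈ τ ✓.
Open sets in the quotient: τ_Q = {{}, {[x2=x3]}, {[x1], [x2=x3]}} (3 elements).


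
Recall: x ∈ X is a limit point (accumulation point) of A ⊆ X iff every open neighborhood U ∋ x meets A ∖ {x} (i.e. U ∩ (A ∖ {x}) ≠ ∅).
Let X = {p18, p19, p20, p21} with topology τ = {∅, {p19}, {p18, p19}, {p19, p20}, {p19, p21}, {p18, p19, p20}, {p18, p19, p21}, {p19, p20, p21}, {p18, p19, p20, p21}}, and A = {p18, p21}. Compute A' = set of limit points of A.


A' = ∅

For each x ∈ X, list the open sets U ∈ τ with x ∈ U, then check whether U ∩ (A ∖ {x}) ≠ ∅ for every such U.
  x = p18: open {p18, p19} ∋ x has {p18, p19} ∩ (A ∖ {p18}) = ∅, so x is NOT a limit point.
  x = p19: open {p19} ∋ x has {p19} ∩ (A ∖ {p19}) = ∅, so x is NOT a limit point.
  x = p20: open {p19, p20} ∋ x has {p19, p20} ∩ (A ∖ {p20}) = ∅, so x is NOT a limit point.
  x = p21: open {p19, p21} ∋ x has {p19, p21} ∩ (A ∖ {p21}) = ∅, so x is NOT a limit point.
Collecting: A' = ∅.


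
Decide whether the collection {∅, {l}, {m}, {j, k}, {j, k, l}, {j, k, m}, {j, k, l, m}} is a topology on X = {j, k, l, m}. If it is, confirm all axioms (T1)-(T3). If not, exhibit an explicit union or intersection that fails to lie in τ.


τ is NOT a topology on X.

Axiom (T1): ∅ ∈ τ? Yes; X ∈ τ? Yes.
Axiom (T2/T3): check pairwise unions and intersections of members of τ.
Counterexample for (T2): {l} ∪ {m} = {l, m} ∉ τ. Therefore τ is NOT a topology.


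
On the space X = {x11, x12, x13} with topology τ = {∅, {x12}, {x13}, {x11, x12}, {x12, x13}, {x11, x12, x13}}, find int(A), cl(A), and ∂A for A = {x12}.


int(A) = {x12}, cl(A) = {x11, x12}, ∂A = {x11}.

Closed sets in (X, τ) are complements of opens:
  closed(X, τ) = {∅, {x11}, {x13}, {x11, x12}, {x11, x13}, {x11, x12, x13}}.
int(A) = ⋃ {U ∈ τ : U ⊆ A}. Opens contained in A: ∅, {x12}.
Taking the union of these: int(A) = {x12}.
cl(A) = ⋂ {C closed : A ⊆ C}. Closed sets containing A: {x11, x12}, {x11, x12, x13}.
Intersecting these: cl(A) = {x11, x12}.
∂A = cl(A) ∖ int(A) = {x11, x12} ∖ {x12} = {x11}.


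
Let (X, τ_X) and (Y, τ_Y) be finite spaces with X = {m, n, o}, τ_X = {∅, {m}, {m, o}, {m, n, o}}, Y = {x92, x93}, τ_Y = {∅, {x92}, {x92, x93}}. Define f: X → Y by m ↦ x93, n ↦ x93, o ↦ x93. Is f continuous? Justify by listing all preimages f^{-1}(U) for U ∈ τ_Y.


f IS continuous.

Compute f^{-1}(U) for each U ∈ τ_Y:
  U = ∅: f^{-1}(U) = ∅ ∈ τ_X ✓.
  U = {x92}: f^{-1}(U) = ∅ ∈ τ_X ✓.
  U = {x92, x93}: f^{-1}(U) = {m, n, o} ∈ τ_X ✓.
Every preimage lies in τ_X, so f IS continuous.


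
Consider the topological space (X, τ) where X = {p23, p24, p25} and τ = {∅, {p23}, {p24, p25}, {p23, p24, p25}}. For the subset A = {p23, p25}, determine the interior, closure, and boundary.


int(A) = {p23}, cl(A) = {p23, p24, p25}, ∂A = {p24, p25}.

Closed sets in (X, τ) are complements of opens:
  closed(X, τ) = {∅, {p23}, {p24, p25}, {p23, p24, p25}}.
int(A) = ⋃ {U ∈ τ : U ⊆ A}. Opens contained in A: ∅, {p23}.
Taking the union of these: int(A) = {p23}.
cl(A) = ⋂ {C closed : A ⊆ C}. Closed sets containing A: {p23, p24, p25}.
Intersecting these: cl(A) = {p23, p24, p25}.
∂A = cl(A) ∖ int(A) = {p23, p24, p25} ∖ {p23} = {p24, p25}.


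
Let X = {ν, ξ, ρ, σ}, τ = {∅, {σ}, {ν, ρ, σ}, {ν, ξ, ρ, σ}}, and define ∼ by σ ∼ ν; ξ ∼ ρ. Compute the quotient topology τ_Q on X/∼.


X/∼ = {[ν=σ], [ξ=ρ]}; |τ_Q| = 2.

Equivalence classes: [ν=σ], [ξ=ρ].
Quotient map π: X → X/∼ sends ν ↦ [ν=σ], ξ ↦ [ξ=ρ], ρ ↦ [ξ=ρ], σ ↦ [ν=σ].
For each subset V ⊆ X/∼, compute π^{-1}(V) ⊆ X and check whether π^{-1}(V) ∈ τ. V is open in τ_Q iff π^{-1}(V) ∈ τ.
  V = {}: π^{-1}(V) = ∅ ∈ τ ✓.
  V = {[ν=σ]}: π^{-1}(V) = {ν, σ} ∉ τ ✗.
  V = {[ξ=ρ]}: π^{-1}(V) = {ξ, ρ} ∉ τ ✗.
  V = {[ν=σ], [ξ=ρ]}: π^{-1}(V) = {ν, ξ, ρ, σ} ∈ τ ✓.
Open sets in the quotient: τ_Q = {{}, {[ν=σ], [ξ=ρ]}} (2 elements).


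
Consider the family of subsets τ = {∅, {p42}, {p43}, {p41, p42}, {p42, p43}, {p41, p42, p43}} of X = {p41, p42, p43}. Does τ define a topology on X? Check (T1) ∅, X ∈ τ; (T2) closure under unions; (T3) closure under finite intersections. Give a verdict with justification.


τ IS a topology on X.

Axiom (T1): ∅ ∈ τ? Yes; X ∈ τ? Yes.
Axiom (T2/T3): check pairwise unions and intersections of members of τ.
All pairwise intersections and unions checked — each lies in τ. Therefore τ satisfies (T1), (T2), (T3): it IS a topology on X.


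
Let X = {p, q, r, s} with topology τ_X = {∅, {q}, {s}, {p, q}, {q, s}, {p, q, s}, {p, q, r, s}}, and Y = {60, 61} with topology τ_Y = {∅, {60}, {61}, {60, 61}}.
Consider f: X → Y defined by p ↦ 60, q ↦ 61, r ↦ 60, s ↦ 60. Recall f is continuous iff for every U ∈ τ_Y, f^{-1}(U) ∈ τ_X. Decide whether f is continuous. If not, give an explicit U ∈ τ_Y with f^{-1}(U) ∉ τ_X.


f is NOT continuous.

Compute f^{-1}(U) for each U ∈ τ_Y:
  U = ∅: f^{-1}(U) = ∅ ∈ τ_X ✓.
  U = {60}: f^{-1}(U) = {p, r, s} ∉ τ_X ✗.
  U = {61}: f^{-1}(U) = {q} ∈ τ_X ✓.
  U = {60, 61}: f^{-1}(U) = {p, q, r, s} ∈ τ_X ✓.
Found U = {60} with f^{-1}(U) = {p, r, s} not in τ_X. Therefore f is NOT continuous.


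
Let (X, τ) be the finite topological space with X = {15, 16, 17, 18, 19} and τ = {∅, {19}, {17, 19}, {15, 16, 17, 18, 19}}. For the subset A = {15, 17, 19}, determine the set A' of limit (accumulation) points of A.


A' = {15, 16, 17, 18}

For each x ∈ X, list the open sets U ∈ τ with x ∈ U, then check whether U ∩ (A ∖ {x}) ≠ ∅ for every such U.
  x = 15: opens ∋ x are {15, 16, 17, 18, 19}; each meets A ∖ {15}, so x IS a limit point.
  x = 16: opens ∋ x are {15, 16, 17, 18, 19}; each meets A ∖ {16}, so x IS a limit point.
  x = 17: opens ∋ x are {17, 19}, {15, 16, 17, 18, 19}; each meets A ∖ {17}, so x IS a limit point.
  x = 18: opens ∋ x are {15, 16, 17, 18, 19}; each meets A ∖ {18}, so x IS a limit point.
  x = 19: open {19} ∋ x has {19} ∩ (A ∖ {19}) = ∅, so x is NOT a limit point.
Collecting: A' = {15, 16, 17, 18}.


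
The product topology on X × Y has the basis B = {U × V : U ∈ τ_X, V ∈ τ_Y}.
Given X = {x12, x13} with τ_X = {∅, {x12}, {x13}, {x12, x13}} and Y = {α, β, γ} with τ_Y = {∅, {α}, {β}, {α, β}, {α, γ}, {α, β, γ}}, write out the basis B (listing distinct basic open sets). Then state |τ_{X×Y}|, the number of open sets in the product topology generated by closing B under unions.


Basis B = {∅ × ∅, {x12} × {α}, {x12} × {β}, {x13} × {α}, {x13} × {β}, {x12} × {α, β}, {x12} × {α, γ}, {x12, x13} × {α}, {x12, x13} × {β}, {x13} × {α, β}, {x13} × {α, γ}, {x12} × {α, β, γ}, {x13} × {α, β, γ}, {x12, x13} × {α, β}, {x12, x13} × {α, γ}, {x12, x13} × {α, β, γ}}; |τ_{X×Y}| = 36.

Enumerate products U × V with U ∈ τ_X, V ∈ τ_Y (deduplicated):
  ∅ × ∅ = {} (∅)
  {x12} × {α} = {(x12,α)}
  {x12} × {β} = {(x12,β)}
  {x13} × {α} = {(x13,α)}
  {x13} × {β} = {(x13,β)}
  {x12} × {α, β} = {(x12,α), (x12,β)}
  {x12} × {α, γ} = {(x12,α), (x12,γ)}
  {x12, x13} × {α} = {(x12,α), (x13,α)}
  {x12, x13} × {β} = {(x12,β), (x13,β)}
  {x13} × {α, β} = {(x13,α), (x13,β)}
  {x13} × {α, γ} = {(x13,α), (x13,γ)}
  {x12} × {α, β, γ} = {(x12,α), (x12,β), (x12,γ)}
  {x13} × {α, β, γ} = {(x13,α), (x13,β), (x13,γ)}
  {x12, x13} × {α, β} = {(x12,α), (x12,β), (x13,α), (x13,β)}
  {x12, x13} × {α, γ} = {(x12,α), (x12,γ), (x13,α), (x13,γ)}
  {x12, x13} × {α, β, γ} = {(x12,α), (x12,β), (x12,γ), (x13,α), (x13,β), (x13,γ)}
These 16 distinct sets form the basis B.
Close under arbitrary unions to get τ_{X×Y}; counting gives |τ_{X×Y}| = 36.


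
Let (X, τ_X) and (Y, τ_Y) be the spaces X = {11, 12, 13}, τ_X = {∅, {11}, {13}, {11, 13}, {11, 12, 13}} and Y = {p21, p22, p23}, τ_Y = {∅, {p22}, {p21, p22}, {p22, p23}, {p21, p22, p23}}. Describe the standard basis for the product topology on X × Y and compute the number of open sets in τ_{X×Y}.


Basis B = {∅ × ∅, {11} × {p22}, {13} × {p22}, {11} × {p21, p22}, {11} × {p22, p23}, {11, 13} × {p22}, {13} × {p21, p22}, {13} × {p22, p23}, {11} × {p21, p22, p23}, {11, 12, 13} × {p22}, {13} × {p21, p22, p23}, {11, 13} × {p21, p22}, {11, 13} × {p22, p23}, {11, 13} × {p21, p22, p23}, {11, 12, 13} × {p21, p22}, {11, 12, 13} × {p22, p23}, {11, 12, 13} × {p21, p22, p23}}; |τ_{X×Y}| = 50.

Enumerate products U × V with U ∈ τ_X, V ∈ τ_Y (deduplicated):
  ∅ × ∅ = {} (∅)
  {11} × {p22} = {(11,p22)}
  {13} × {p22} = {(13,p22)}
  {11} × {p21, p22} = {(11,p21), (11,p22)}
  {11} × {p22, p23} = {(11,p22), (11,p23)}
  {11, 13} × {p22} = {(11,p22), (13,p22)}
  {13} × {p21, p22} = {(13,p21), (13,p22)}
  {13} × {p22, p23} = {(13,p22), (13,p23)}
  {11} × {p21, p22, p23} = {(11,p21), (11,p22), (11,p23)}
  {11, 12, 13} × {p22} = {(11,p22), (12,p22), (13,p22)}
  {13} × {p21, p22, p23} = {(13,p21), (13,p22), (13,p23)}
  {11, 13} × {p21, p22} = {(11,p21), (11,p22), (13,p21), (13,p22)}
  {11, 13} × {p22, p23} = {(11,p22), (11,p23), (13,p22), (13,p23)}
  {11, 13} × {p21, p22, p23} = {(11,p21), (11,p22), (11,p23), (13,p21), (13,p22), (13,p23)}
  {11, 12, 13} × {p21, p22} = {(11,p21), (11,p22), (12,p21), (12,p22), (13,p21), (13,p22)}
  {11, 12, 13} × {p22, p23} = {(11,p22), (11,p23), (12,p22), (12,p23), (13,p22), (13,p23)}
  {11, 12, 13} × {p21, p22, p23} = {(11,p21), (11,p22), (11,p23), (12,p21), (12,p22), (12,p23), (13,p21), (13,p22), (13,p23)}
These 17 distinct sets form the basis B.
Close under arbitrary unions to get τ_{X×Y}; counting gives |τ_{X×Y}| = 50.


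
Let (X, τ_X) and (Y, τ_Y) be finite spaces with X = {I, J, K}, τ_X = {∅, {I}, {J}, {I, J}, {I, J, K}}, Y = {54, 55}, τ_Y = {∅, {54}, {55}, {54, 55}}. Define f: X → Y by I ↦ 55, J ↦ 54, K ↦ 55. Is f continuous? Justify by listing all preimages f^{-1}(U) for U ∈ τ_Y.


f is NOT continuous.

Compute f^{-1}(U) for each U ∈ τ_Y:
  U = ∅: f^{-1}(U) = ∅ ∈ τ_X ✓.
  U = {54}: f^{-1}(U) = {J} ∈ τ_X ✓.
  U = {55}: f^{-1}(U) = {I, K} ∉ τ_X ✗.
  U = {54, 55}: f^{-1}(U) = {I, J, K} ∈ τ_X ✓.
Found U = {55} with f^{-1}(U) = {I, K} not in τ_X. Therefore f is NOT continuous.


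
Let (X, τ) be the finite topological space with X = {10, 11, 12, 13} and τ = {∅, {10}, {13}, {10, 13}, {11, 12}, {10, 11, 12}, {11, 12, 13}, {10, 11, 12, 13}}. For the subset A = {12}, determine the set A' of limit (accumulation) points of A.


A' = {11}

For each x ∈ X, list the open sets U ∈ τ with x ∈ U, then check whether U ∩ (A ∖ {x}) ≠ ∅ for every such U.
  x = 10: open {10} ∋ x has {10} ∩ (A ∖ {10}) = ∅, so x is NOT a limit point.
  x = 11: opens ∋ x are {11, 12}, {10, 11, 12}, {11, 12, 13}, {10, 11, 12, 13}; each meets A ∖ {11}, so x IS a limit point.
  x = 12: open {11, 12} ∋ x has {11, 12} ∩ (A ∖ {12}) = ∅, so x is NOT a limit point.
  x = 13: open {13} ∋ x has {13} ∩ (A ∖ {13}) = ∅, so x is NOT a limit point.
Collecting: A' = {11}.


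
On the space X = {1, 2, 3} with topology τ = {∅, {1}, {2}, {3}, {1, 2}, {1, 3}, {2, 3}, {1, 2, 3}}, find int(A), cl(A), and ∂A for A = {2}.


int(A) = {2}, cl(A) = {2}, ∂A = ∅.

Closed sets in (X, τ) are complements of opens:
  closed(X, τ) = {∅, {1}, {2}, {3}, {1, 2}, {1, 3}, {2, 3}, {1, 2, 3}}.
int(A) = ⋃ {U ∈ τ : U ⊆ A}. Opens contained in A: ∅, {2}.
Taking the union of these: int(A) = {2}.
cl(A) = ⋂ {C closed : A ⊆ C}. Closed sets containing A: {2}, {1, 2}, {2, 3}, {1, 2, 3}.
Intersecting these: cl(A) = {2}.
∂A = cl(A) ∖ int(A) = {2} ∖ {2} = ∅.


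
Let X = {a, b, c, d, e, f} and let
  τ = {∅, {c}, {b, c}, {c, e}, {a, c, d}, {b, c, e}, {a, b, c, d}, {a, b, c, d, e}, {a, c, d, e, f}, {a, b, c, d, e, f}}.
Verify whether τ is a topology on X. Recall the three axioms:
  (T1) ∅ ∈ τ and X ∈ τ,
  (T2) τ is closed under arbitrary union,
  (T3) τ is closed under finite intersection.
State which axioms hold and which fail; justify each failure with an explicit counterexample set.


τ is NOT a topology on X.

Axiom (T1): ∅ ∈ τ? Yes; X ∈ τ? Yes.
Axiom (T2/T3): check pairwise unions and intersections of members of τ.
Counterexample for (T2): {c, e} ∪ {a, c, d} = {a, c, d, e} ∉ τ. Therefore τ is NOT a topology.


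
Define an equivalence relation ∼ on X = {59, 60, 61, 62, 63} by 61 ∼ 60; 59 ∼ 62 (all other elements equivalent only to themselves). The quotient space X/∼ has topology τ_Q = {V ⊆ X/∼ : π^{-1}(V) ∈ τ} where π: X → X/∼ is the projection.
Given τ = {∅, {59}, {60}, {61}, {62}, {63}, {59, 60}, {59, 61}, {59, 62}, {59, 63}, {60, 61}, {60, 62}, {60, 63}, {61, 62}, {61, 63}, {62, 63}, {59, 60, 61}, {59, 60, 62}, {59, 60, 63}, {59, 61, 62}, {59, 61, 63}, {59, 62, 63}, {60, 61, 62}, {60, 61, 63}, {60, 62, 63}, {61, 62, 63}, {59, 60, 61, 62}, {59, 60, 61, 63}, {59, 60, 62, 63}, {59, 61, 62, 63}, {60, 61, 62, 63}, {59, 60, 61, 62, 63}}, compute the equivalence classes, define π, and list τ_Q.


X/∼ = {[59=62], [60=61], [63]}; |τ_Q| = 8.

Equivalence classes: [59=62], [60=61], [63].
Quotient map π: X → X/∼ sends 59 ↦ [59=62], 60 ↦ [60=61], 61 ↦ [60=61], 62 ↦ [59=62], 63 ↦ [63].
For each subset V ⊆ X/∼, compute π^{-1}(V) ⊆ X and check whether π^{-1}(V) ∈ τ. V is open in τ_Q iff π^{-1}(V) ∈ τ.
  V = {}: π^{-1}(V) = ∅ ∈ τ ✓.
  V = {[59=62]}: π^{-1}(V) = {59, 62} ∈ τ ✓.
  V = {[60=61]}: π^{-1}(V) = {60, 61} ∈ τ ✓.
  V = {[59=62], [60=61]}: π^{-1}(V) = {59, 60, 61, 62} ∈ τ ✓.
  V = {[63]}: π^{-1}(V) = {63} ∈ τ ✓.
  V = {[59=62], [63]}: π^{-1}(V) = {59, 62, 63} ∈ τ ✓.
  V = {[60=61], [63]}: π^{-1}(V) = {60, 61, 63} ∈ τ ✓.
  V = {[59=62], [60=61], [63]}: π^{-1}(V) = {59, 60, 61, 62, 63} ∈ τ ✓.
Open sets in the quotient: τ_Q = {{}, {[59=62]}, {[60=61]}, {[59=62], [60=61]}, {[63]}, {[59=62], [63]}, {[60=61], [63]}, {[59=62], [60=61], [63]}} (8 elements).


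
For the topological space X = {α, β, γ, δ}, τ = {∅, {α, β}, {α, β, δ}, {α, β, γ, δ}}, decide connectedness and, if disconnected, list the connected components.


(X, τ) is connected.

Find clopen sets (U ∈ τ with X ∖ U ∈ τ):
  U = ∅, X ∖ U = {α, β, γ, δ} — both open, so U is clopen.
  U = {α, β, γ, δ}, X ∖ U = ∅ — both open, so U is clopen.
Only trivial clopens (∅ and X) exist, so (X, τ) is connected.
Compute connected components by grouping points that agree on all clopens:
  component: {α, β, γ, δ}


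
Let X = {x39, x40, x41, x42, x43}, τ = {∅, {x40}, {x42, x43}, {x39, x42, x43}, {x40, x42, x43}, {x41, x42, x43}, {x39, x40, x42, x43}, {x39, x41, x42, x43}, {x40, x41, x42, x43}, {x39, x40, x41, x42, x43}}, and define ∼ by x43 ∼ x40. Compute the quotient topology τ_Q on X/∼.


X/∼ = {[x39], [x40=x43], [x41], [x42]}; |τ_Q| = 5.

Equivalence classes: [x39], [x40=x43], [x41], [x42].
Quotient map π: X → X/∼ sends x39 ↦ [x39], x40 ↦ [x40=x43], x41 ↦ [x41], x42 ↦ [x42], x43 ↦ [x40=x43].
For each subset V ⊆ X/∼, compute π^{-1}(V) ⊆ X and check whether π^{-1}(V) ∈ τ. V is open in τ_Q iff π^{-1}(V) ∈ τ.
  V = {}: π^{-1}(V) = ∅ ∈ τ ✓.
  V = {[x39]}: π^{-1}(V) = {x39} ∉ τ ✗.
  V = {[x40=x43]}: π^{-1}(V) = {x40, x43} ∉ τ ✗.
  V = {[x39], [x40=x43]}: π^{-1}(V) = {x39, x40, x43} ∉ τ ✗.
  V = {[x41]}: π^{-1}(V) = {x41} ∉ τ ✗.
  V = {[x39], [x41]}: π^{-1}(V) = {x39, x41} ∉ τ ✗.
  V = {[x40=x43], [x41]}: π^{-1}(V) = {x40, x41, x43} ∉ τ ✗.
  V = {[x39], [x40=x43], [x41]}: π^{-1}(V) = {x39, x40, x41, x43} ∉ τ ✗.
  V = {[x42]}: π^{-1}(V) = {x42} ∉ τ ✗.
  V = {[x39], [x42]}: π^{-1}(V) = {x39, x42} ∉ τ ✗.
  V = {[x40=x43], [x42]}: π^{-1}(V) = {x40, x42, x43} ∈ τ ✓.
  V = {[x39], [x40=x43], [x42]}: π^{-1}(V) = {x39, x40, x42, x43} ∈ τ ✓.
  V = {[x41], [x42]}: π^{-1}(V) = {x41, x42} ∉ τ ✗.
  V = {[x39], [x41], [x42]}: π^{-1}(V) = {x39, x41, x42} ∉ τ ✗.
  V = {[x40=x43], [x41], [x42]}: π^{-1}(V) = {x40, x41, x42, x43} ∈ τ ✓.
  V = {[x39], [x40=x43], [x41], [x42]}: π^{-1}(V) = {x39, x40, x41, x42, x43} ∈ τ ✓.
Open sets in the quotient: τ_Q = {{}, {[x40=x43], [x42]}, {[x39], [x40=x43], [x42]}, {[x40=x43], [x41], [x42]}, {[x39], [x40=x43], [x41], [x42]}} (5 elements).


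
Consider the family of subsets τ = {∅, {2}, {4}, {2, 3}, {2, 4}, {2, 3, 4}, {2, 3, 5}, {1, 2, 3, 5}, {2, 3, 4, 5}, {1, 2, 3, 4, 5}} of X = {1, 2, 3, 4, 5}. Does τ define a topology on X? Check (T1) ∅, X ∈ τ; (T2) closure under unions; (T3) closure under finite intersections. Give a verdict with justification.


τ IS a topology on X.

Axiom (T1): ∅ ∈ τ? Yes; X ∈ τ? Yes.
Axiom (T2/T3): check pairwise unions and intersections of members of τ.
All pairwise intersections and unions checked — each lies in τ. Therefore τ satisfies (T1), (T2), (T3): it IS a topology on X.


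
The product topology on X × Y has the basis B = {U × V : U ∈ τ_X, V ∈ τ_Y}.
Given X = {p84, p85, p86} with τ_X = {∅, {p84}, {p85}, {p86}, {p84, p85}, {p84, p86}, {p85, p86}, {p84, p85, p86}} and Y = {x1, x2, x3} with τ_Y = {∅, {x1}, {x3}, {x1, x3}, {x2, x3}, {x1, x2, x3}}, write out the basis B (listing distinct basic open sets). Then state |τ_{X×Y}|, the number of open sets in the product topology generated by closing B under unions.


Basis B = {∅ × ∅, {p84} × {x1}, {p84} × {x3}, {p85} × {x1}, {p85} × {x3}, {p86} × {x1}, {p86} × {x3}, {p84} × {x1, x3}, {p84, p85} × {x1}, {p84, p86} × {x1}, {p84} × {x2, x3}, {p84, p85} × {x3}, {p84, p86} × {x3}, {p85} × {x1, x3}, {p85, p86} × {x1}, {p85} × {x2, x3}, {p85, p86} × {x3}, {p86} × {x1, x3}, {p86} × {x2, x3}, {p84} × {x1, x2, x3}, {p84, p85, p86} × {x1}, {p84, p85, p86} × {x3}, {p85} × {x1, x2, x3}, {p86} × {x1, x2, x3}, {p84, p85} × {x1, x3}, {p84, p86} × {x1, x3}, {p84, p85} × {x2, x3}, {p84, p86} × {x2, x3}, {p85, p86} × {x1, x3}, {p85, p86} × {x2, x3}, {p84, p85} × {x1, x2, x3}, {p84, p86} × {x1, x2, x3}, {p84, p85, p86} × {x1, x3}, {p84, p85, p86} × {x2, x3}, {p85, p86} × {x1, x2, x3}, {p84, p85, p86} × {x1, x2, x3}}; |τ_{X×Y}| = 216.

Enumerate products U × V with U ∈ τ_X, V ∈ τ_Y (deduplicated):
  ∅ × ∅ = {} (∅)
  {p84} × {x1} = {(p84,x1)}
  {p84} × {x3} = {(p84,x3)}
  {p85} × {x1} = {(p85,x1)}
  {p85} × {x3} = {(p85,x3)}
  {p86} × {x1} = {(p86,x1)}
  {p86} × {x3} = {(p86,x3)}
  {p84} × {x1, x3} = {(p84,x1), (p84,x3)}
  {p84, p85} × {x1} = {(p84,x1), (p85,x1)}
  {p84, p86} × {x1} = {(p84,x1), (p86,x1)}
  {p84} × {x2, x3} = {(p84,x2), (p84,x3)}
  {p84, p85} × {x3} = {(p84,x3), (p85,x3)}
  {p84, p86} × {x3} = {(p84,x3), (p86,x3)}
  {p85} × {x1, x3} = {(p85,x1), (p85,x3)}
  {p85, p86} × {x1} = {(p85,x1), (p86,x1)}
  {p85} × {x2, x3} = {(p85,x2), (p85,x3)}
  {p85, p86} × {x3} = {(p85,x3), (p86,x3)}
  {p86} × {x1, x3} = {(p86,x1), (p86,x3)}
  {p86} × {x2, x3} = {(p86,x2), (p86,x3)}
  {p84} × {x1, x2, x3} = {(p84,x1), (p84,x2), (p84,x3)}
  {p84, p85, p86} × {x1} = {(p84,x1), (p85,x1), (p86,x1)}
  {p84, p85, p86} × {x3} = {(p84,x3), (p85,x3), (p86,x3)}
  {p85} × {x1, x2, x3} = {(p85,x1), (p85,x2), (p85,x3)}
  {p86} × {x1, x2, x3} = {(p86,x1), (p86,x2), (p86,x3)}
  {p84, p85} × {x1, x3} = {(p84,x1), (p84,x3), (p85,x1), (p85,x3)}
  {p84, p86} × {x1, x3} = {(p84,x1), (p84,x3), (p86,x1), (p86,x3)}
  {p84, p85} × {x2, x3} = {(p84,x2), (p84,x3), (p85,x2), (p85,x3)}
  {p84, p86} × {x2, x3} = {(p84,x2), (p84,x3), (p86,x2), (p86,x3)}
  {p85, p86} × {x1, x3} = {(p85,x1), (p85,x3), (p86,x1), (p86,x3)}
  {p85, p86} × {x2, x3} = {(p85,x2), (p85,x3), (p86,x2), (p86,x3)}
  {p84, p85} × {x1, x2, x3} = {(p84,x1), (p84,x2), (p84,x3), (p85,x1), (p85,x2), (p85,x3)}
  {p84, p86} × {x1, x2, x3} = {(p84,x1), (p84,x2), (p84,x3), (p86,x1), (p86,x2), (p86,x3)}
  {p84, p85, p86} × {x1, x3} = {(p84,x1), (p84,x3), (p85,x1), (p85,x3), (p86,x1), (p86,x3)}
  {p84, p85, p86} × {x2, x3} = {(p84,x2), (p84,x3), (p85,x2), (p85,x3), (p86,x2), (p86,x3)}
  {p85, p86} × {x1, x2, x3} = {(p85,x1), (p85,x2), (p85,x3), (p86,x1), (p86,x2), (p86,x3)}
  {p84, p85, p86} × {x1, x2, x3} = {(p84,x1), (p84,x2), (p84,x3), (p85,x1), (p85,x2), (p85,x3), (p86,x1), (p86,x2), (p86,x3)}
These 36 distinct sets form the basis B.
Close under arbitrary unions to get τ_{X×Y}; counting gives |τ_{X×Y}| = 216.


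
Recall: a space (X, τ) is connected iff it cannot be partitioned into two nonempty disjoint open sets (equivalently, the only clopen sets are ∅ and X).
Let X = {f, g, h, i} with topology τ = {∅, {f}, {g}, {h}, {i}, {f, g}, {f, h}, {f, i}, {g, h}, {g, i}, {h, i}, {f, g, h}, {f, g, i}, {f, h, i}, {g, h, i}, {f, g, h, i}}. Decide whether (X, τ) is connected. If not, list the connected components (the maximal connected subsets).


(X, τ) is disconnected; components = [{f}, {g}, {h}, {i}].

Find clopen sets (U ∈ τ with X ∖ U ∈ τ):
  U = ∅, X ∖ U = {f, g, h, i} — both open, so U is clopen.
  U = {f}, X ∖ U = {g, h, i} — both open, so U is clopen.
  U = {g}, X ∖ U = {f, h, i} — both open, so U is clopen.
  U = {h}, X ∖ U = {f, g, i} — both open, so U is clopen.
  U = {i}, X ∖ U = {f, g, h} — both open, so U is clopen.
  U = {f, g}, X ∖ U = {h, i} — both open, so U is clopen.
  U = {f, h}, X ∖ U = {g, i} — both open, so U is clopen.
  U = {f, i}, X ∖ U = {g, h} — both open, so U is clopen.
  U = {g, h}, X ∖ U = {f, i} — both open, so U is clopen.
  U = {g, i}, X ∖ U = {f, h} — both open, so U is clopen.
  U = {h, i}, X ∖ U = {f, g} — both open, so U is clopen.
  U = {f, g, h}, X ∖ U = {i} — both open, so U is clopen.
  U = {f, g, i}, X ∖ U = {h} — both open, so U is clopen.
  U = {f, h, i}, X ∖ U = {g} — both open, so U is clopen.
  U = {g, h, i}, X ∖ U = {f} — both open, so U is clopen.
  U = {f, g, h, i}, X ∖ U = ∅ — both open, so U is clopen.
Nontrivial clopen(s) exist: e.g. {g, i}. So (X, τ) is disconnected.
Compute connected components by grouping points that agree on all clopens:
  component: {f}
  component: {g}
  component: {h}
  component: {i}


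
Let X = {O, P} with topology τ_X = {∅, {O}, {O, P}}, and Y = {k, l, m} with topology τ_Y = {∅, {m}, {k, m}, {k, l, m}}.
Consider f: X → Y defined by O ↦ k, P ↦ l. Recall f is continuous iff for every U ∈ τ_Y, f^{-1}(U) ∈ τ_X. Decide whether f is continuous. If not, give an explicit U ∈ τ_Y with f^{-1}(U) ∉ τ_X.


f IS continuous.

Compute f^{-1}(U) for each U ∈ τ_Y:
  U = ∅: f^{-1}(U) = ∅ ∈ τ_X ✓.
  U = {m}: f^{-1}(U) = ∅ ∈ τ_X ✓.
  U = {k, m}: f^{-1}(U) = {O} ∈ τ_X ✓.
  U = {k, l, m}: f^{-1}(U) = {O, P} ∈ τ_X ✓.
Every preimage lies in τ_X, so f IS continuous.


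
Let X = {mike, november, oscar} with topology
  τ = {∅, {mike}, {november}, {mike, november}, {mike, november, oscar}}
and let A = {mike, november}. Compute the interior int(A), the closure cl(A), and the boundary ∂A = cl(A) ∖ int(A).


int(A) = {mike, november}, cl(A) = {mike, november, oscar}, ∂A = {oscar}.

Closed sets in (X, τ) are complements of opens:
  closed(X, τ) = {∅, {oscar}, {mike, oscar}, {november, oscar}, {mike, november, oscar}}.
int(A) = ⋃ {U ∈ τ : U ⊆ A}. Opens contained in A: ∅, {mike}, {november}, {mike, november}.
Taking the union of these: int(A) = {mike, november}.
cl(A) = ⋂ {C closed : A ⊆ C}. Closed sets containing A: {mike, november, oscar}.
Intersecting these: cl(A) = {mike, november, oscar}.
∂A = cl(A) ∖ int(A) = {mike, november, oscar} ∖ {mike, november} = {oscar}.


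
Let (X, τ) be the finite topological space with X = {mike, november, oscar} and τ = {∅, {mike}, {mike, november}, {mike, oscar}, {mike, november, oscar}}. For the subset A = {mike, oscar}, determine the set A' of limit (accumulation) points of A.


A' = {november, oscar}

For each x ∈ X, list the open sets U ∈ τ with x ∈ U, then check whether U ∩ (A ∖ {x}) ≠ ∅ for every such U.
  x = mike: open {mike} ∋ x has {mike} ∩ (A ∖ {mike}) = ∅, so x is NOT a limit point.
  x = november: opens ∋ x are {mike, november}, {mike, november, oscar}; each meets A ∖ {november}, so x IS a limit point.
  x = oscar: opens ∋ x are {mike, oscar}, {mike, november, oscar}; each meets A ∖ {oscar}, so x IS a limit point.
Collecting: A' = {november, oscar}.


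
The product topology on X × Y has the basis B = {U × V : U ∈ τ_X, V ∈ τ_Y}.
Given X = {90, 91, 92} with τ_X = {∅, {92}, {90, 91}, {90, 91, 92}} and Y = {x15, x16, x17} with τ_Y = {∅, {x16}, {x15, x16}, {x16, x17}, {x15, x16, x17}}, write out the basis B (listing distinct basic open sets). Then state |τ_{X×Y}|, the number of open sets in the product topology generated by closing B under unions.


Basis B = {∅ × ∅, {92} × {x16}, {90, 91} × {x16}, {92} × {x15, x16}, {92} × {x16, x17}, {90, 91, 92} × {x16}, {92} × {x15, x16, x17}, {90, 91} × {x15, x16}, {90, 91} × {x16, x17}, {90, 91} × {x15, x16, x17}, {90, 91, 92} × {x15, x16}, {90, 91, 92} × {x16, x17}, {90, 91, 92} × {x15, x16, x17}}; |τ_{X×Y}| = 25.

Enumerate products U × V with U ∈ τ_X, V ∈ τ_Y (deduplicated):
  ∅ × ∅ = {} (∅)
  {92} × {x16} = {(92,x16)}
  {90, 91} × {x16} = {(90,x16), (91,x16)}
  {92} × {x15, x16} = {(92,x15), (92,x16)}
  {92} × {x16, x17} = {(92,x16), (92,x17)}
  {90, 91, 92} × {x16} = {(90,x16), (91,x16), (92,x16)}
  {92} × {x15, x16, x17} = {(92,x15), (92,x16), (92,x17)}
  {90, 91} × {x15, x16} = {(90,x15), (90,x16), (91,x15), (91,x16)}
  {90, 91} × {x16, x17} = {(90,x16), (90,x17), (91,x16), (91,x17)}
  {90, 91} × {x15, x16, x17} = {(90,x15), (90,x16), (90,x17), (91,x15), (91,x16), (91,x17)}
  {90, 91, 92} × {x15, x16} = {(90,x15), (90,x16), (91,x15), (91,x16), (92,x15), (92,x16)}
  {90, 91, 92} × {x16, x17} = {(90,x16), (90,x17), (91,x16), (91,x17), (92,x16), (92,x17)}
  {90, 91, 92} × {x15, x16, x17} = {(90,x15), (90,x16), (90,x17), (91,x15), (91,x16), (91,x17), (92,x15), (92,x16), (92,x17)}
These 13 distinct sets form the basis B.
Close under arbitrary unions to get τ_{X×Y}; counting gives |τ_{X×Y}| = 25.


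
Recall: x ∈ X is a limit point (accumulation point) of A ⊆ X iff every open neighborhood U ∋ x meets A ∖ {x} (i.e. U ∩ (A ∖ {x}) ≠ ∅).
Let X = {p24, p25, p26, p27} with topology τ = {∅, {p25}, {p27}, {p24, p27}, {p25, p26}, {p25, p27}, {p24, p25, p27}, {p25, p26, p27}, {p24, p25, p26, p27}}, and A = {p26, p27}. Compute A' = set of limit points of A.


A' = {p24}

For each x ∈ X, list the open sets U ∈ τ with x ∈ U, then check whether U ∩ (A ∖ {x}) ≠ ∅ for every such U.
  x = p24: opens ∋ x are {p24, p27}, {p24, p25, p27}, {p24, p25, p26, p27}; each meets A ∖ {p24}, so x IS a limit point.
  x = p25: open {p25} ∋ x has {p25} ∩ (A ∖ {p25}) = ∅, so x is NOT a limit point.
  x = p26: open {p25, p26} ∋ x has {p25, p26} ∩ (A ∖ {p26}) = ∅, so x is NOT a limit point.
  x = p27: open {p27} ∋ x has {p27} ∩ (A ∖ {p27}) = ∅, so x is NOT a limit point.
Collecting: A' = {p24}.


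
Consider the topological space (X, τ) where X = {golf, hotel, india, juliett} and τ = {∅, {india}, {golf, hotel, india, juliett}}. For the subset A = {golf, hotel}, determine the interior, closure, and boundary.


int(A) = ∅, cl(A) = {golf, hotel, juliett}, ∂A = {golf, hotel, juliett}.

Closed sets in (X, τ) are complements of opens:
  closed(X, τ) = {∅, {golf, hotel, juliett}, {golf, hotel, india, juliett}}.
int(A) = ⋃ {U ∈ τ : U ⊆ A}. Opens contained in A: ∅.
Taking the union of these: int(A) = ∅.
cl(A) = ⋂ {C closed : A ⊆ C}. Closed sets containing A: {golf, hotel, juliett}, {golf, hotel, india, juliett}.
Intersecting these: cl(A) = {golf, hotel, juliett}.
∂A = cl(A) ∖ int(A) = {golf, hotel, juliett} ∖ ∅ = {golf, hotel, juliett}.


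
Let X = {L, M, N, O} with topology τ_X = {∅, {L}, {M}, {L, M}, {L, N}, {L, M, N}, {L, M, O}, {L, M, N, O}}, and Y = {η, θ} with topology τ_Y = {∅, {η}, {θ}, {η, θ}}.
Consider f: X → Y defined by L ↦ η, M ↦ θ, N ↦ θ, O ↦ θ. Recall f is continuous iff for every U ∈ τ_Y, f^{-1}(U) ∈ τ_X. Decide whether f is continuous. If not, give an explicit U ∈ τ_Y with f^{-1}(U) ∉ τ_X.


f is NOT continuous.

Compute f^{-1}(U) for each U ∈ τ_Y:
  U = ∅: f^{-1}(U) = ∅ ∈ τ_X ✓.
  U = {η}: f^{-1}(U) = {L} ∈ τ_X ✓.
  U = {θ}: f^{-1}(U) = {M, N, O} ∉ τ_X ✗.
  U = {η, θ}: f^{-1}(U) = {L, M, N, O} ∈ τ_X ✓.
Found U = {θ} with f^{-1}(U) = {M, N, O} not in τ_X. Therefore f is NOT continuous.


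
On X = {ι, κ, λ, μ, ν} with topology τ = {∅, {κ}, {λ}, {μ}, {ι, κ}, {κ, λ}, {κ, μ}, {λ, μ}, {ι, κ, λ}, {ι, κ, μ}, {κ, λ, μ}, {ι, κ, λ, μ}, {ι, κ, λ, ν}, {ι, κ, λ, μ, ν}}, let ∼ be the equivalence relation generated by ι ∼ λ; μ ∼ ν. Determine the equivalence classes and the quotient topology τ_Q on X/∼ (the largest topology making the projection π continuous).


X/∼ = {[ι=λ], [κ], [μ=ν]}; |τ_Q| = 4.

Equivalence classes: [ι=λ], [κ], [μ=ν].
Quotient map π: X → X/∼ sends ι ↦ [ι=λ], κ ↦ [κ], λ ↦ [ι=λ], μ ↦ [μ=ν], ν ↦ [μ=ν].
For each subset V ⊆ X/∼, compute π^{-1}(V) ⊆ X and check whether π^{-1}(V) ∈ τ. V is open in τ_Q iff π^{-1}(V) ∈ τ.
  V = {}: π^{-1}(V) = ∅ ∈ τ ✓.
  V = {[ι=λ]}: π^{-1}(V) = {ι, λ} ∉ τ ✗.
  V = {[κ]}: π^{-1}(V) = {κ} ∈ τ ✓.
  V = {[ι=λ], [κ]}: π^{-1}(V) = {ι, κ, λ} ∈ τ ✓.
  V = {[μ=ν]}: π^{-1}(V) = {μ, ν} ∉ τ ✗.
  V = {[ι=λ], [μ=ν]}: π^{-1}(V) = {ι, λ, μ, ν} ∉ τ ✗.
  V = {[κ], [μ=ν]}: π^{-1}(V) = {κ, μ, ν} ∉ τ ✗.
  V = {[ι=λ], [κ], [μ=ν]}: π^{-1}(V) = {ι, κ, λ, μ, ν} ∈ τ ✓.
Open sets in the quotient: τ_Q = {{}, {[κ]}, {[ι=λ], [κ]}, {[ι=λ], [κ], [μ=ν]}} (4 elements).


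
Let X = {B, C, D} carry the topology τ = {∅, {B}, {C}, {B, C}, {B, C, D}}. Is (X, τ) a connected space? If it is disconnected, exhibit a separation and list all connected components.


(X, τ) is connected.

Find clopen sets (U ∈ τ with X ∖ U ∈ τ):
  U = ∅, X ∖ U = {B, C, D} — both open, so U is clopen.
  U = {B, C, D}, X ∖ U = ∅ — both open, so U is clopen.
Only trivial clopens (∅ and X) exist, so (X, τ) is connected.
Compute connected components by grouping points that agree on all clopens:
  component: {B, C, D}


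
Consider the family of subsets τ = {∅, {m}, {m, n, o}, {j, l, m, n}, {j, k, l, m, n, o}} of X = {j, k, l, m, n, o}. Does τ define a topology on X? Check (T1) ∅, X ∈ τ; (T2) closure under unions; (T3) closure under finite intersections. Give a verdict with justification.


τ is NOT a topology on X.

Axiom (T1): ∅ ∈ τ? Yes; X ∈ τ? Yes.
Axiom (T2/T3): check pairwise unions and intersections of members of τ.
Counterexample for (T3): {m, n, o} ∩ {j, l, m, n} = {m, n} ∉ τ. Therefore τ is NOT a topology.


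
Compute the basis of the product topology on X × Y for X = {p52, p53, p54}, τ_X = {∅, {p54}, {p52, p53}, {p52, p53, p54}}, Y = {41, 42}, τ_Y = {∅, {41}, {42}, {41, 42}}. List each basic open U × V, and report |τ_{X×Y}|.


Basis B = {∅ × ∅, {p54} × {41}, {p54} × {42}, {p52, p53} × {41}, {p52, p53} × {42}, {p54} × {41, 42}, {p52, p53, p54} × {41}, {p52, p53, p54} × {42}, {p52, p53} × {41, 42}, {p52, p53, p54} × {41, 42}}; |τ_{X×Y}| = 16.

Enumerate products U × V with U ∈ τ_X, V ∈ τ_Y (deduplicated):
  ∅ × ∅ = {} (∅)
  {p54} × {41} = {(p54,41)}
  {p54} × {42} = {(p54,42)}
  {p52, p53} × {41} = {(p52,41), (p53,41)}
  {p52, p53} × {42} = {(p52,42), (p53,42)}
  {p54} × {41, 42} = {(p54,41), (p54,42)}
  {p52, p53, p54} × {41} = {(p52,41), (p53,41), (p54,41)}
  {p52, p53, p54} × {42} = {(p52,42), (p53,42), (p54,42)}
  {p52, p53} × {41, 42} = {(p52,41), (p52,42), (p53,41), (p53,42)}
  {p52, p53, p54} × {41, 42} = {(p52,41), (p52,42), (p53,41), (p53,42), (p54,41), (p54,42)}
These 10 distinct sets form the basis B.
Close under arbitrary unions to get τ_{X×Y}; counting gives |τ_{X×Y}| = 16.


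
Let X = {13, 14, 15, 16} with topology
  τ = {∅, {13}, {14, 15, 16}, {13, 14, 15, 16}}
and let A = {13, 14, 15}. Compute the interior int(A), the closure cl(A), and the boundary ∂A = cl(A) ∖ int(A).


int(A) = {13}, cl(A) = {13, 14, 15, 16}, ∂A = {14, 15, 16}.

Closed sets in (X, τ) are complements of opens:
  closed(X, τ) = {∅, {13}, {14, 15, 16}, {13, 14, 15, 16}}.
int(A) = ⋃ {U ∈ τ : U ⊆ A}. Opens contained in A: ∅, {13}.
Taking the union of these: int(A) = {13}.
cl(A) = ⋂ {C closed : A ⊆ C}. Closed sets containing A: {13, 14, 15, 16}.
Intersecting these: cl(A) = {13, 14, 15, 16}.
∂A = cl(A) ∖ int(A) = {13, 14, 15, 16} ∖ {13} = {14, 15, 16}.


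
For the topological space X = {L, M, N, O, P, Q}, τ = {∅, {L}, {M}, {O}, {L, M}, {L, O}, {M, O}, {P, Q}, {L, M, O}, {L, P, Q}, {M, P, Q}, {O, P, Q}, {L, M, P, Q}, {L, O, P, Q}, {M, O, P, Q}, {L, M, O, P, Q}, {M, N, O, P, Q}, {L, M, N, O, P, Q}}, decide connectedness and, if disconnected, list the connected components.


(X, τ) is disconnected; components = [{L}, {M, N, O, P, Q}].

Find clopen sets (U ∈ τ with X ∖ U ∈ τ):
  U = ∅, X ∖ U = {L, M, N, O, P, Q} — both open, so U is clopen.
  U = {L}, X ∖ U = {M, N, O, P, Q} — both open, so U is clopen.
  U = {M, N, O, P, Q}, X ∖ U = {L} — both open, so U is clopen.
  U = {L, M, N, O, P, Q}, X ∖ U = ∅ — both open, so U is clopen.
Nontrivial clopen(s) exist: e.g. {M, N, O, P, Q}. So (X, τ) is disconnected.
Compute connected components by grouping points that agree on all clopens:
  component: {L}
  component: {M, N, O, P, Q}


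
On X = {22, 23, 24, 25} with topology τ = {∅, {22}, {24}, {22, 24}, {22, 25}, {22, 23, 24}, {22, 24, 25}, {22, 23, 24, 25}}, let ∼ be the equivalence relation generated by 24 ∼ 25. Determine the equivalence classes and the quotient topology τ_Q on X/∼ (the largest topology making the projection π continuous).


X/∼ = {[22], [23], [24=25]}; |τ_Q| = 4.

Equivalence classes: [22], [23], [24=25].
Quotient map π: X → X/∼ sends 22 ↦ [22], 23 ↦ [23], 24 ↦ [24=25], 25 ↦ [24=25].
For each subset V ⊆ X/∼, compute π^{-1}(V) ⊆ X and check whether π^{-1}(V) ∈ τ. V is open in τ_Q iff π^{-1}(V) ∈ τ.
  V = {}: π^{-1}(V) = ∅ ∈ τ ✓.
  V = {[22]}: π^{-1}(V) = {22} ∈ τ ✓.
  V = {[23]}: π^{-1}(V) = {23} ∉ τ ✗.
  V = {[22], [23]}: π^{-1}(V) = {22, 23} ∉ τ ✗.
  V = {[24=25]}: π^{-1}(V) = {24, 25} ∉ τ ✗.
  V = {[22], [24=25]}: π^{-1}(V) = {22, 24, 25} ∈ τ ✓.
  V = {[23], [24=25]}: π^{-1}(V) = {23, 24, 25} ∉ τ ✗.
  V = {[22], [23], [24=25]}: π^{-1}(V) = {22, 23, 24, 25} ∈ τ ✓.
Open sets in the quotient: τ_Q = {{}, {[22]}, {[22], [24=25]}, {[22], [23], [24=25]}} (4 elements).


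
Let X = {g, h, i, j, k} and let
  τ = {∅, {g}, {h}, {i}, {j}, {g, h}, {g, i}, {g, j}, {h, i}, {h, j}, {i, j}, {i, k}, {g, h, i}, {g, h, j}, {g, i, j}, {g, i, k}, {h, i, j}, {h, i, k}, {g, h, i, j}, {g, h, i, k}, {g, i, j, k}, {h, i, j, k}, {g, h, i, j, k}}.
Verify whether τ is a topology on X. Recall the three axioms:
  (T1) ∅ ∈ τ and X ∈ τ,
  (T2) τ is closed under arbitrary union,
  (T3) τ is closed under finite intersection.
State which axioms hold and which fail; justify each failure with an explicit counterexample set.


τ is NOT a topology on X.

Axiom (T1): ∅ ∈ τ? Yes; X ∈ τ? Yes.
Axiom (T2/T3): check pairwise unions and intersections of members of τ.
Counterexample for (T2): {j} ∪ {i, k} = {i, j, k} ∉ τ. Therefore τ is NOT a topology.
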